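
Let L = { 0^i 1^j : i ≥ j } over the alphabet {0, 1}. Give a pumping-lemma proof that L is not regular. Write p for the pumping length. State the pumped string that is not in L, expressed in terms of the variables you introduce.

Toward a contradiction, assume L is regular with pumping length p.
Choose w = 0^p 1^p ∈ L, with |w| = 2p ≥ p.
The pumping lemma gives a decomposition w = xyz where |xy| ≤ p and y is nonempty.
Because |xy| ≤ p and w begins with p copies of 0, we have y = 0^k with 1 ≤ k ≤ p.
Consider xy^0z = xz = 0^{p-k} 1^p. Since k ≥ 1, the 0-count p-k is less than p, so i ≥ j fails; thus xz ∉ L.
This is a contradiction; hence L is not regular.

0^{p-k} 1^p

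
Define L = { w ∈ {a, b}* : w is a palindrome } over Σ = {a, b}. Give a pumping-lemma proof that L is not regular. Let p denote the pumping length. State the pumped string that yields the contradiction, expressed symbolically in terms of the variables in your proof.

a^{p+k} b a^p

Suppose for contradiction that L is regular, and let p be the pumping length.
Take w = a^p b a^p, a palindrome of length 2p+1 ≥ p.
By the pumping lemma, w = xyz with |xy| ≤ p and |y| > 0.
The first p characters of w are a's, so xy (and hence y) consists only of a's. Write y = a^k, 1 ≤ k ≤ p.
Pump with i = 2: xy^2z = a^{p+k} b a^p. Its reverse is a^p b a^{p+k}, which differs from xy^2z since k ≥ 1. So xy^2z is not a palindrome and xy^2z ∉ L.
This contradicts the pumping lemma, so L is not regular.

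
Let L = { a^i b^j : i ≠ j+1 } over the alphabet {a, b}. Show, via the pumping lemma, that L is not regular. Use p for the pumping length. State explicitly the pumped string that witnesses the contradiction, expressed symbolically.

a^{p+p!} b^{p+p!-1}

Suppose for contradiction that L is regular, and let p be the pumping length.
Choose w = a^p b^{p+p!-1}. Since p ≠ (p+p!-1)+1 = p+p!, w ∈ L; and |w| ≥ p.
By the pumping lemma, w = xyz with |xy| ≤ p and y is nonempty.
The first p characters of w are a's, so xy (and hence y) consists only of a's. Write y = a^k, 1 ≤ k ≤ p.
Since 1 ≤ k ≤ p, k divides p!; set t = 1 + p!/k. Then xy^t z has p + (p!/k)·k = p + p! copies of a. Now the a-count is p+p! and (b-count)+1 = (p+p!-1)+1 = p+p!, so i ≠ j+1 fails. So xy^t z = a^{p+p!} b^{p+p!-1} ∉ L.
This contradicts the pumping lemma, so L is not regular.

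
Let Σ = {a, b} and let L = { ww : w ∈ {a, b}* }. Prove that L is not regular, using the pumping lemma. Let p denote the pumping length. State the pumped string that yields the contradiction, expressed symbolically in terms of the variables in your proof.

Assume L is regular. Let p be the pumping length given by the pumping lemma.
Take w = a^p b^p a^p b^p = uu where u = a^pb^p; then w ∈ L and |w| = 4p ≥ p.
Write w = xyz as guaranteed by the lemma, with |xy| ≤ p and |y| ≥ 1.
Because |xy| ≤ p and w begins with p copies of a, we have y = a^k with 1 ≤ k ≤ p.
Pump with i = 2: xy^2z = a^{p+k} b^p a^p b^p, of length 4p+k. Suppose this equals vv. The string starts with a and ends with b, so v does too; thus the boundary between the two copies of v is a b→a transition. There is exactly one such transition, at position 2p+k, so |v| = 2p+k and |vv| = 4p+2k ≠ 4p+k since k ≥ 1. So xy^2z ∉ L.
Contradiction. Therefore L is not regular.

a^{p+k} b^p a^p b^p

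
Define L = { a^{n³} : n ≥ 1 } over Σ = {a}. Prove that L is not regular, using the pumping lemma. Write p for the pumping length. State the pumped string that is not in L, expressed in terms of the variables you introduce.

Toward a contradiction, assume L is regular with pumping length p.
Take w = a^{p³} ∈ L with |w| = p³ ≥ p.
The pumping lemma gives a decomposition w = xyz where |xy| ≤ p and y is nonempty.
Then y = a^k for some k with 1 ≤ k ≤ p.
Pump with i = 2: xy^2z = a^{p³+k}. Since 1 ≤ k ≤ p, p³ < p³+k ≤ p³+p < p³+3p²+3p+1 = (p+1)³, so p³+k is not a perfect cube. So xy^2z ∉ L.
This contradicts the pumping lemma, so L is not regular.

a^{p³+k}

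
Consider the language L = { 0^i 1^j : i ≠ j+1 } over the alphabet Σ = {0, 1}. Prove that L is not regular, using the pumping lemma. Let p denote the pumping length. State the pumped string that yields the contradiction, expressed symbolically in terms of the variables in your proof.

Suppose for contradiction that L is regular, and let p be the pumping length.
Choose w = 0^p 1^{p+p!-1}. Since p ≠ (p+p!-1)+1 = p+p!, w ∈ L; and |w| ≥ p.
Write w = xyz as guaranteed by the lemma, with |xy| ≤ p and |y| > 0.
The first p characters of w are 0's, so xy (and hence y) consists only of 0's. Write y = 0^k, 1 ≤ k ≤ p.
Since 1 ≤ k ≤ p, k divides p!; set t = 1 + p!/k. Then xy^t z has p + (p!/k)·k = p + p! copies of 0. Now the 0-count is p+p! and (1-count)+1 = (p+p!-1)+1 = p+p!, so i ≠ j+1 fails. So xy^t z = 0^{p+p!} 1^{p+p!-1} ∉ L.
This is a contradiction; hence L is not regular.

0^{p+p!} 1^{p+p!-1}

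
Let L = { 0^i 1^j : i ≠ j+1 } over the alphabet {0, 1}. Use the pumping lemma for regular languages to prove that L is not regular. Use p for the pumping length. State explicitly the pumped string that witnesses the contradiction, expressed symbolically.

Suppose for contradiction that L is regular, and let p be the pumping length.
Choose w = 0^p 1^{p+p!-1}. Since p ≠ (p+p!-1)+1 = p+p!, w ∈ L; and |w| ≥ p.
The pumping lemma gives a decomposition w = xyz where |xy| ≤ p and |y| ≥ 1.
The first p characters of w are 0's, so xy (and hence y) consists only of 0's. Write y = 0^k, 1 ≤ k ≤ p.
Since 1 ≤ k ≤ p, k divides p!; set t = 1 + p!/k. Then xy^t z has p + (p!/k)·k = p + p! copies of 0. Now the 0-count is p+p! and (1-count)+1 = (p+p!-1)+1 = p+p!, so i ≠ j+1 fails. So xy^t z = 0^{p+p!} 1^{p+p!-1} ∉ L.
This contradicts the pumping lemma, so L is not regular.

0^{p+p!} 1^{p+p!-1}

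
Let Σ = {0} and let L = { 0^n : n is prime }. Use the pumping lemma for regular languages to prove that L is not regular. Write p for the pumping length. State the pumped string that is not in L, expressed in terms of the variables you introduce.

Assume L is regular; let p be its pumping constant.
Let q be a prime with q ≥ p+2 (infinitely many primes exist), and take w = 0^q ∈ L with |w| = q ≥ p.
Write w = xyz as guaranteed by the lemma, with |xy| ≤ p and |y| > 0.
Then y = 0^k for some k with 1 ≤ k ≤ p.
Since 1 ≤ k ≤ p, |xz| = q-k. Pump with i = q+1: |xy^{q+1}z| = (q-k)+(q+1)k = q+qk = q(1+k), which is composite (both factors ≥ 2). So xy^{q+1}z = 0^{q(1+k)} ∉ L.
Contradiction. Therefore L is not regular.

0^{q(1+k)}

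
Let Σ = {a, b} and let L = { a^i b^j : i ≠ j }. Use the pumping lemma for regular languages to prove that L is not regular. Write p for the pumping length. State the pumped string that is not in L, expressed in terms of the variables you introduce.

Assume L is regular. Let p be the pumping length given by the pumping lemma.
Choose w = a^p b^{p+p!}. Since p ≠ p+p!, w ∈ L; and |w| ≥ p.
By the pumping lemma, w = xyz with |xy| ≤ p and |y| > 0.
Because |xy| ≤ p and w begins with p copies of a, we have y = a^k with 1 ≤ k ≤ p.
Since 1 ≤ k ≤ p, k divides p!; set t = 1 + p!/k. Then xy^t z has p + (p!/k)·k = p + p! copies of a. Now the a-count equals the b-count, so i ≠ j fails. So xy^t z = a^{p+p!} b^{p+p!} ∉ L.
This is a contradiction; hence L is not regular.

a^{p+p!} b^{p+p!}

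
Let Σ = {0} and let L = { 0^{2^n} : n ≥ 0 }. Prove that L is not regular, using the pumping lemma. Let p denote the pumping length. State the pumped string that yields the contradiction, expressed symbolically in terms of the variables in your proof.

Assume L is regular. Let p be the pumping length given by the pumping lemma.
Take w = 0^{2^p} ∈ L with |w| = 2^p ≥ p.
By the pumping lemma, w = xyz with |xy| ≤ p and |y| > 0.
Then y = 0^k for some k with 1 ≤ k ≤ p.
Pump with i = 2: xy^2z = 0^{2^p+k}. Since 1 ≤ k ≤ p < 2^p, we have 2^p < 2^p+k < 2^{p+1}, so 2^p+k is not a power of 2. So xy^2z ∉ L.
Contradiction. Therefore L is not regular.

0^{2^p+k}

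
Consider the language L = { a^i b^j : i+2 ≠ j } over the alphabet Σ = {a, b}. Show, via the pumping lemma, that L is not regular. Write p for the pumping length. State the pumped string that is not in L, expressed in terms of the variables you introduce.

Toward a contradiction, assume L is regular with pumping length p.
Choose w = a^p b^{p+p!+2}. Since p ≠ (p+p!+2)-2 = p+p!, w ∈ L; and |w| ≥ p.
By the pumping lemma, w = xyz with |xy| ≤ p and y is nonempty.
Because |xy| ≤ p and w begins with p copies of a, we have y = a^k with 1 ≤ k ≤ p.
Since 1 ≤ k ≤ p, k divides p!; set t = 1 + p!/k. Then xy^t z has p + (p!/k)·k = p + p! copies of a. Now the a-count is p+p! and (b-count)-2 = (p+p!+2)-2 = p+p!, so i+2 ≠ j fails. So xy^t z = a^{p+p!} b^{p+p!+2} ∉ L.
Contradiction. Therefore L is not regular.

a^{p+p!} b^{p+p!+2}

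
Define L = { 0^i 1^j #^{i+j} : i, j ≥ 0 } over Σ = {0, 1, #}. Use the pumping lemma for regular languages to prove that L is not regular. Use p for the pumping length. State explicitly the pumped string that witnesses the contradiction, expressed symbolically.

Toward a contradiction, assume L is regular with pumping length p.
Take w = 0^p 1^p #^{2p} ∈ L (with i=j=p, i+j=2p), |w| = 4p ≥ p.
Write w = xyz as guaranteed by the lemma, with |xy| ≤ p and |y| ≥ 1.
The first p characters of w are 0's, so xy (and hence y) consists only of 0's. Write y = 0^k, 1 ≤ k ≤ p.
Consider xy^2z = 0^{p+k} 1^p #^{2p}. Now the 0- and 1-counts sum to 2p+k, but the #-count is 2p ≠ 2p+k. So xy^2z ∉ L.
This contradicts the pumping lemma, so L is not regular.

0^{p+k} 1^p #^{2p}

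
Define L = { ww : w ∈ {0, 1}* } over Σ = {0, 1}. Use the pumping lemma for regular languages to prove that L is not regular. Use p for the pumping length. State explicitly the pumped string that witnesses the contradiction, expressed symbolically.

Assume L is regular; let p be its pumping constant.
Take w = 0^p 1^p 0^p 1^p = uu where u = 0^p1^p; then w ∈ L and |w| = 4p ≥ p.
Write w = xyz as guaranteed by the lemma, with |xy| ≤ p and |y| ≥ 1.
The first p characters of w are 0's, so xy (and hence y) consists only of 0's. Write y = 0^k, 1 ≤ k ≤ p.
Pump with i = 2: xy^2z = 0^{p+k} 1^p 0^p 1^p, of length 4p+k. Suppose this equals vv. The string starts with 0 and ends with 1, so v does too; thus the boundary between the two copies of v is a 1→0 transition. There is exactly one such transition, at position 2p+k, so |v| = 2p+k and |vv| = 4p+2k ≠ 4p+k since k ≥ 1. So xy^2z ∉ L.
Contradiction. Therefore L is not regular.

0^{p+k} 1^p 0^p 1^p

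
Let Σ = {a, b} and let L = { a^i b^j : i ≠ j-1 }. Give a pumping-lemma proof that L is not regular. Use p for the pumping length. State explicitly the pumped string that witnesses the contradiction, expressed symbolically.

a^{p+p!} b^{p+p!+1}

Assume L is regular. Let p be the pumping length given by the pumping lemma.
Choose w = a^p b^{p+p!+1}. Since p ≠ (p+p!+1)-1 = p+p!, w ∈ L; and |w| ≥ p.
The pumping lemma gives a decomposition w = xyz where |xy| ≤ p and |y| ≥ 1.
Because |xy| ≤ p and w begins with p copies of a, we have y = a^k with 1 ≤ k ≤ p.
Since 1 ≤ k ≤ p, k divides p!; set t = 1 + p!/k. Then xy^t z has p + (p!/k)·k = p + p! copies of a. Now the a-count is p+p! and (b-count)-1 = (p+p!+1)-1 = p+p!, so i ≠ j-1 fails. So xy^t z = a^{p+p!} b^{p+p!+1} ∉ L.
This is a contradiction; hence L is not regular.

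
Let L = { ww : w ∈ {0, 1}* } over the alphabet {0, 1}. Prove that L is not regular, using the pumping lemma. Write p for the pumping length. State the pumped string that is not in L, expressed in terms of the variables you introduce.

0^{p+k} 1^p 0^p 1^p

Assume L is regular. Let p be the pumping length given by the pumping lemma.
Take w = 0^p 1^p 0^p 1^p = uu where u = 0^p1^p; then w ∈ L and |w| = 4p ≥ p.
The pumping lemma gives a decomposition w = xyz where |xy| ≤ p and |y| > 0.
Because |xy| ≤ p and w begins with p copies of 0, we have y = 0^k with 1 ≤ k ≤ p.
Pump with i = 2: xy^2z = 0^{p+k} 1^p 0^p 1^p, of length 4p+k. Suppose this equals vv. The string starts with 0 and ends with 1, so v does too; thus the boundary between the two copies of v is a 1→0 transition. There is exactly one such transition, at position 2p+k, so |v| = 2p+k and |vv| = 4p+2k ≠ 4p+k since k ≥ 1. So xy^2z ∉ L.
Contradiction. Therefore L is not regular.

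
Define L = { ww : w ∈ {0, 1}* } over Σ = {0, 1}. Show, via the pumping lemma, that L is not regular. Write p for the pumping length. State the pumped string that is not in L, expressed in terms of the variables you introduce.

0^{p+k} 1^p 0^p 1^p

Toward a contradiction, assume L is regular with pumping length p.
Take w = 0^p 1^p 0^p 1^p = uu where u = 0^p1^p; then w ∈ L and |w| = 4p ≥ p.
The pumping lemma gives a decomposition w = xyz where |xy| ≤ p and |y| > 0.
Since the first p symbols of w are all 0's and |xy| ≤ p, y lies entirely in the leading 0-block: y = 0^k for some k with 1 ≤ k ≤ p.
Pump with i = 2: xy^2z = 0^{p+k} 1^p 0^p 1^p, of length 4p+k. Suppose this equals vv. The string starts with 0 and ends with 1, so v does too; thus the boundary between the two copies of v is a 1→0 transition. There is exactly one such transition, at position 2p+k, so |v| = 2p+k and |vv| = 4p+2k ≠ 4p+k since k ≥ 1. So xy^2z ∉ L.
This is a contradiction; hence L is not regular.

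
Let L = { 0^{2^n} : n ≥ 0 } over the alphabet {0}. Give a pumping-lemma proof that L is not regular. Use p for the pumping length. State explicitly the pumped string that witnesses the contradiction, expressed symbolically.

0^{2^p+k}

Suppose for contradiction that L is regular, and let p be the pumping length.
Take w = 0^{2^p} ∈ L with |w| = 2^p ≥ p.
By the pumping lemma, w = xyz with |xy| ≤ p and |y| > 0.
Then y = 0^k for some k with 1 ≤ k ≤ p.
Pump with i = 2: xy^2z = 0^{2^p+k}. Since 1 ≤ k ≤ p < 2^p, we have 2^p < 2^p+k < 2^{p+1}, so 2^p+k is not a power of 2. So xy^2z ∉ L.
Contradiction. Therefore L is not regular.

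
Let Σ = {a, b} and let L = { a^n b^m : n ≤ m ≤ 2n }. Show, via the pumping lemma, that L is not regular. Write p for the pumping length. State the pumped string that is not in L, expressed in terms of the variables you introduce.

a^{p+k} b^p

Assume L is regular. Let p be the pumping length given by the pumping lemma.
Take w = a^p b^p ∈ L (since p ≤ p ≤ 2p), with |w| = 2p ≥ p.
The pumping lemma gives a decomposition w = xyz where |xy| ≤ p and |y| ≥ 1.
The first p characters of w are a's, so xy (and hence y) consists only of a's. Write y = a^k, 1 ≤ k ≤ p.
Pump with i = 2: xy^2z = a^{p+k} b^p. Now n = p+k > p = m, so the condition n ≤ m fails. Thus xy^2z ∉ L.
This is a contradiction; hence L is not regular.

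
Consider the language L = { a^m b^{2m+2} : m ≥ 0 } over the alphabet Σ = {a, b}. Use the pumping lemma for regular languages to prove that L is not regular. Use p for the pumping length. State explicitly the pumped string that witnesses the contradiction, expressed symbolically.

a^{p+k} b^{2p+2}

Assume L is regular. Let p be the pumping length given by the pumping lemma.
Let w = a^p b^{2p+2} ∈ L; note |w| = 3p+2 ≥ p.
Write w = xyz as guaranteed by the lemma, with |xy| ≤ p and y is nonempty.
The first p characters of w are a's, so xy (and hence y) consists only of a's. Write y = a^k, 1 ≤ k ≤ p.
Pump with i = 2: xy^2z = a^{p+k} b^{2p+2}. For this to lie in L we would need 2p+2 = 2(p+k)+2, which forces k = 0. But k ≥ 1, so xy^2z ∉ L.
This is a contradiction; hence L is not regular.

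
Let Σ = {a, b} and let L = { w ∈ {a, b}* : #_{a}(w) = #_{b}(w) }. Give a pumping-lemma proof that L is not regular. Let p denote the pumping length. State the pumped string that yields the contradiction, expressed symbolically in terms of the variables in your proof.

Assume L is regular. Let p be the pumping length given by the pumping lemma.
Choose w = a^p b^p ∈ L with |w| = 2p ≥ p.
Write w = xyz as guaranteed by the lemma, with |xy| ≤ p and |y| ≥ 1.
The first p characters of w are a's, so xy (and hence y) consists only of a's. Write y = a^k, 1 ≤ k ≤ p.
Pump with i = 2: xy^2z = a^{p+k} b^p has p+k occurrences of a but only p of b. Since k ≥ 1 the counts differ, so xy^2z ∉ L.
This contradicts the pumping lemma, so L is not regular.

a^{p+k} b^p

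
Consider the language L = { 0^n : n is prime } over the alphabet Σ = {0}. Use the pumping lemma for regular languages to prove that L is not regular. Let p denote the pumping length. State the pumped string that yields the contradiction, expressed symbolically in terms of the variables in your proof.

0^{q(1+k)}

Assume L is regular. Let p be the pumping length given by the pumping lemma.
Let q be a prime with q ≥ p+2 (infinitely many primes exist), and take w = 0^q ∈ L with |w| = q ≥ p.
By the pumping lemma, w = xyz with |xy| ≤ p and |y| > 0.
Then y = 0^k for some k with 1 ≤ k ≤ p.
Since 1 ≤ k ≤ p, |xz| = q-k. Pump with i = q+1: |xy^{q+1}z| = (q-k)+(q+1)k = q+qk = q(1+k), which is composite (both factors ≥ 2). So xy^{q+1}z = 0^{q(1+k)} ∉ L.
This contradicts the pumping lemma, so L is not regular.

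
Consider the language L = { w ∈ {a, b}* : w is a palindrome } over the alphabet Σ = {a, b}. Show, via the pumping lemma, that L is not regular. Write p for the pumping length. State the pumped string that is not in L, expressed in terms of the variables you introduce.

a^{p+k} b a^p

Suppose for contradiction that L is regular, and let p be the pumping length.
Take w = a^p b a^p, a palindrome of length 2p+1 ≥ p.
By the pumping lemma, w = xyz with |xy| ≤ p and y is nonempty.
Because |xy| ≤ p and w begins with p copies of a, we have y = a^k with 1 ≤ k ≤ p.
Pump with i = 2: xy^2z = a^{p+k} b a^p. Its reverse is a^p b a^{p+k}, which differs from xy^2z since k ≥ 1. So xy^2z is not a palindrome and xy^2z ∉ L.
This contradicts the pumping lemma, so L is not regular.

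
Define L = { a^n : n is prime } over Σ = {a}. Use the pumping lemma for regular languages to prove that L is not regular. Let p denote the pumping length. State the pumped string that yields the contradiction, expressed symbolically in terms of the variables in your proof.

a^{q(1+k)}

Assume L is regular; let p be its pumping constant.
Let q be a prime with q ≥ p+2 (infinitely many primes exist), and take w = a^q ∈ L with |w| = q ≥ p.
By the pumping lemma, w = xyz with |xy| ≤ p and |y| ≥ 1.
Then y = a^k for some k with 1 ≤ k ≤ p.
Since 1 ≤ k ≤ p, |xz| = q-k. Pump with i = q+1: |xy^{q+1}z| = (q-k)+(q+1)k = q+qk = q(1+k), which is composite (both factors ≥ 2). So xy^{q+1}z = a^{q(1+k)} ∉ L.
This is a contradiction; hence L is not regular.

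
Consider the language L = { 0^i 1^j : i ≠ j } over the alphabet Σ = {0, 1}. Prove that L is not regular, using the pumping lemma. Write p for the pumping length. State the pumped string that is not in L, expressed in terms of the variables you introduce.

0^{p+p!} 1^{p+p!}

Assume L is regular. Let p be the pumping length given by the pumping lemma.
Choose w = 0^p 1^{p+p!}. Since p ≠ p+p!, w ∈ L; and |w| ≥ p.
The pumping lemma gives a decomposition w = xyz where |xy| ≤ p and |y| ≥ 1.
Since the first p symbols of w are all 0's and |xy| ≤ p, y lies entirely in the leading 0-block: y = 0^k for some k with 1 ≤ k ≤ p.
Since 1 ≤ k ≤ p, k divides p!; set t = 1 + p!/k. Then xy^t z has p + (p!/k)·k = p + p! copies of 0. Now the 0-count equals the 1-count, so i ≠ j fails. So xy^t z = 0^{p+p!} 1^{p+p!} ∉ L.
Contradiction. Therefore L is not regular.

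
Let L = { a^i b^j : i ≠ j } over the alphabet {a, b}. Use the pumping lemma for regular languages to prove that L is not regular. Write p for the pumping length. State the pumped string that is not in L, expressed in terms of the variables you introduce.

a^{p+p!} b^{p+p!}

Suppose for contradiction that L is regular, and let p be the pumping length.
Choose w = a^p b^{p+p!}. Since p ≠ p+p!, w ∈ L; and |w| ≥ p.
The pumping lemma gives a decomposition w = xyz where |xy| ≤ p and |y| ≥ 1.
Because |xy| ≤ p and w begins with p copies of a, we have y = a^k with 1 ≤ k ≤ p.
Since 1 ≤ k ≤ p, k divides p!; set t = 1 + p!/k. Then xy^t z has p + (p!/k)·k = p + p! copies of a. Now the a-count equals the b-count, so i ≠ j fails. So xy^t z = a^{p+p!} b^{p+p!} ∉ L.
This contradicts the pumping lemma, so L is not regular.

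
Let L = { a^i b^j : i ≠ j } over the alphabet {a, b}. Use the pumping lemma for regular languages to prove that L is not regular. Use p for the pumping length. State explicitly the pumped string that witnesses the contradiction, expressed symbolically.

a^{p+p!} b^{p+p!}

Assume L is regular; let p be its pumping constant.
Choose w = a^p b^{p+p!}. Since p ≠ p+p!, w ∈ L; and |w| ≥ p.
The pumping lemma gives a decomposition w = xyz where |xy| ≤ p and |y| > 0.
Since the first p symbols of w are all a's and |xy| ≤ p, y lies entirely in the leading a-block: y = a^k for some k with 1 ≤ k ≤ p.
Since 1 ≤ k ≤ p, k divides p!; set t = 1 + p!/k. Then xy^t z has p + (p!/k)·k = p + p! copies of a. Now the a-count equals the b-count, so i ≠ j fails. So xy^t z = a^{p+p!} b^{p+p!} ∉ L.
Contradiction. Therefore L is not regular.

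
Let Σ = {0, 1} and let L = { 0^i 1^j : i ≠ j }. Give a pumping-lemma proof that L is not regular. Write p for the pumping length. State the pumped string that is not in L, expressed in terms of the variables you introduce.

0^{p+p!} 1^{p+p!}

Assume L is regular. Let p be the pumping length given by the pumping lemma.
Choose w = 0^p 1^{p+p!}. Since p ≠ p+p!, w ∈ L; and |w| ≥ p.
By the pumping lemma, w = xyz with |xy| ≤ p and |y| ≥ 1.
Because |xy| ≤ p and w begins with p copies of 0, we have y = 0^k with 1 ≤ k ≤ p.
Since 1 ≤ k ≤ p, k divides p!; set t = 1 + p!/k. Then xy^t z has p + (p!/k)·k = p + p! copies of 0. Now the 0-count equals the 1-count, so i ≠ j fails. So xy^t z = 0^{p+p!} 1^{p+p!} ∉ L.
This contradicts the pumping lemma, so L is not regular.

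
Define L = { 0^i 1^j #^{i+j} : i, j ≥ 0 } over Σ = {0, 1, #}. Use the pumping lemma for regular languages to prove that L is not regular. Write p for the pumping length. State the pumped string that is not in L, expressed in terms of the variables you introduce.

0^{p+k} 1^p #^{2p}

Assume L is regular. Let p be the pumping length given by the pumping lemma.
Take w = 0^p 1^p #^{2p} ∈ L (with i=j=p, i+j=2p), |w| = 4p ≥ p.
Write w = xyz as guaranteed by the lemma, with |xy| ≤ p and y is nonempty.
The first p characters of w are 0's, so xy (and hence y) consists only of 0's. Write y = 0^k, 1 ≤ k ≤ p.
Consider xy^2z = 0^{p+k} 1^p #^{2p}. Now the 0- and 1-counts sum to 2p+k, but the #-count is 2p ≠ 2p+k. So xy^2z ∉ L.
This is a contradiction; hence L is not regular.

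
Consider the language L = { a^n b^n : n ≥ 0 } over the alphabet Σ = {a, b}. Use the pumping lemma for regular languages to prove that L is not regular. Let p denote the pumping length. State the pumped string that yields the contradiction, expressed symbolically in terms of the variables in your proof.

a^{p+k} b^p

Suppose for contradiction that L is regular, and let p be the pumping length.
Let w = a^p b^p ∈ L; note |w| = 2p ≥ p.
Write w = xyz as guaranteed by the lemma, with |xy| ≤ p and |y| > 0.
Since the first p symbols of w are all a's and |xy| ≤ p, y lies entirely in the leading a-block: y = a^k for some k with 1 ≤ k ≤ p.
Pump with i = 2: xy^2z = a^{p+k} b^p. For this to lie in L we would need p = p+k, which forces k = 0. But k ≥ 1, so xy^2z ∉ L.
This contradicts the pumping lemma, so L is not regular.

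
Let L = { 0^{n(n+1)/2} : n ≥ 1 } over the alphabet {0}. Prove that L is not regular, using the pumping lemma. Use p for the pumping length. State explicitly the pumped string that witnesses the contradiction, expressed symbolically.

Toward a contradiction, assume L is regular with pumping length p.
Take w = 0^{p(p+1)/2} ∈ L with |w| = p(p+1)/2 ≥ p.
The pumping lemma gives a decomposition w = xyz where |xy| ≤ p and y is nonempty.
Then y = 0^k for some k with 1 ≤ k ≤ p.
Pump with i = 2: xy^2z = 0^{p(p+1)/2+k}. Since 1 ≤ k ≤ p, p(p+1)/2 < p(p+1)/2+k ≤ p(p+1)/2+p < (p+1)(p+2)/2, so p(p+1)/2+k is strictly between consecutive triangular numbers. So xy^2z ∉ L.
This is a contradiction; hence L is not regular.

0^{p(p+1)/2+k}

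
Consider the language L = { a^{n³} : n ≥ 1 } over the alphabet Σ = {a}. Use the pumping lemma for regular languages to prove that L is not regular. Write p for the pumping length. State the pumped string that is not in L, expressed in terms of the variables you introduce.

a^{p³+k}

Assume L is regular. Let p be the pumping length given by the pumping lemma.
Take w = a^{p³} ∈ L with |w| = p³ ≥ p.
By the pumping lemma, w = xyz with |xy| ≤ p and |y| > 0.
Then y = a^k for some k with 1 ≤ k ≤ p.
Pump with i = 2: xy^2z = a^{p³+k}. Since 1 ≤ k ≤ p, p³ < p³+k ≤ p³+p < p³+3p²+3p+1 = (p+1)³, so p³+k is not a perfect cube. So xy^2z ∉ L.
Contradiction. Therefore L is not regular.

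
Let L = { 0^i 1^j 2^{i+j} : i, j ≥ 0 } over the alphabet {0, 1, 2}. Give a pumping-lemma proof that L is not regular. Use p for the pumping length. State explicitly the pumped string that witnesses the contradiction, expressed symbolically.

0^{p+k} 1^p 2^{2p}

Assume L is regular. Let p be the pumping length given by the pumping lemma.
Take w = 0^p 1^p 2^{2p} ∈ L (with i=j=p, i+j=2p), |w| = 4p ≥ p.
The pumping lemma gives a decomposition w = xyz where |xy| ≤ p and |y| ≥ 1.
The first p characters of w are 0's, so xy (and hence y) consists only of 0's. Write y = 0^k, 1 ≤ k ≤ p.
Consider xy^2z = 0^{p+k} 1^p 2^{2p}. Now the 0- and 1-counts sum to 2p+k, but the 2-count is 2p ≠ 2p+k. So xy^2z ∉ L.
Contradiction. Therefore L is not regular.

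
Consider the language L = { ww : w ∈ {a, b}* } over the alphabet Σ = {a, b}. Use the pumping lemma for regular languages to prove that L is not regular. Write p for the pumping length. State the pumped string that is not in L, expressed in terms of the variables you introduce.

Toward a contradiction, assume L is regular with pumping length p.
Take w = a^p b^p a^p b^p = uu where u = a^pb^p; then w ∈ L and |w| = 4p ≥ p.
Write w = xyz as guaranteed by the lemma, with |xy| ≤ p and y is nonempty.
Since the first p symbols of w are all a's and |xy| ≤ p, y lies entirely in the leading a-block: y = a^k for some k with 1 ≤ k ≤ p.
Pump with i = 2: xy^2z = a^{p+k} b^p a^p b^p, of length 4p+k. Suppose this equals vv. The string starts with a and ends with b, so v does too; thus the boundary between the two copies of v is a b→a transition. There is exactly one such transition, at position 2p+k, so |v| = 2p+k and |vv| = 4p+2k ≠ 4p+k since k ≥ 1. So xy^2z ∉ L.
This is a contradiction; hence L is not regular.

a^{p+k} b^p a^p b^p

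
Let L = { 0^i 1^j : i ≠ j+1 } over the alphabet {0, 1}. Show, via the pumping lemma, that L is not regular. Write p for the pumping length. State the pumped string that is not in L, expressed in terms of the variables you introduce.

0^{p+p!} 1^{p+p!-1}

Toward a contradiction, assume L is regular with pumping length p.
Choose w = 0^p 1^{p+p!-1}. Since p ≠ (p+p!-1)+1 = p+p!, w ∈ L; and |w| ≥ p.
Write w = xyz as guaranteed by the lemma, with |xy| ≤ p and |y| ≥ 1.
Since the first p symbols of w are all 0's and |xy| ≤ p, y lies entirely in the leading 0-block: y = 0^k for some k with 1 ≤ k ≤ p.
Since 1 ≤ k ≤ p, k divides p!; set t = 1 + p!/k. Then xy^t z has p + (p!/k)·k = p + p! copies of 0. Now the 0-count is p+p! and (1-count)+1 = (p+p!-1)+1 = p+p!, so i ≠ j+1 fails. So xy^t z = 0^{p+p!} 1^{p+p!-1} ∉ L.
This contradicts the pumping lemma, so L is not regular.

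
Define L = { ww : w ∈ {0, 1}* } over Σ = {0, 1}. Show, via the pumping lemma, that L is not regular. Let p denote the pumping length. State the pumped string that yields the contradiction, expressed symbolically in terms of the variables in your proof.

Assume L is regular. Let p be the pumping length given by the pumping lemma.
Take w = 0^p 1^p 0^p 1^p = uu where u = 0^p1^p; then w ∈ L and |w| = 4p ≥ p.
By the pumping lemma, w = xyz with |xy| ≤ p and |y| > 0.
The first p characters of w are 0's, so xy (and hence y) consists only of 0's. Write y = 0^k, 1 ≤ k ≤ p.
Pump with i = 2: xy^2z = 0^{p+k} 1^p 0^p 1^p, of length 4p+k. Suppose this equals vv. The string starts with 0 and ends with 1, so v does too; thus the boundary between the two copies of v is a 1→0 transition. There is exactly one such transition, at position 2p+k, so |v| = 2p+k and |vv| = 4p+2k ≠ 4p+k since k ≥ 1. So xy^2z ∉ L.
Contradiction. Therefore L is not regular.

0^{p+k} 1^p 0^p 1^p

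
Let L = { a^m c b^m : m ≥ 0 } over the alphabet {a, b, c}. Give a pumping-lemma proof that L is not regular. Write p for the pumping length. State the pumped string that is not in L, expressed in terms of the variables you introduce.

Assume L is regular. Let p be the pumping length given by the pumping lemma.
Take w = a^p c b^p ∈ L with |w| = 2p+1 ≥ p.
Write w = xyz as guaranteed by the lemma, with |xy| ≤ p and |y| ≥ 1.
Because |xy| ≤ p and w begins with p copies of a, we have y = a^k with 1 ≤ k ≤ p.
Pump with i = 2: xy^2z = a^{p+k} c b^p, which would require p+k = p. But k ≥ 1, so xy^2z ∉ L.
Contradiction. Therefore L is not regular.

a^{p+k} c b^p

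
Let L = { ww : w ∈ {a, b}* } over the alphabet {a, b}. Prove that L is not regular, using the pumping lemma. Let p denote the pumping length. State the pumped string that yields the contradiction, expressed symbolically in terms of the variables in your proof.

Toward a contradiction, assume L is regular with pumping length p.
Take w = a^p b^p a^p b^p = uu where u = a^pb^p; then w ∈ L and |w| = 4p ≥ p.
The pumping lemma gives a decomposition w = xyz where |xy| ≤ p and |y| ≥ 1.
Since the first p symbols of w are all a's and |xy| ≤ p, y lies entirely in the leading a-block: y = a^k for some k with 1 ≤ k ≤ p.
Pump with i = 2: xy^2z = a^{p+k} b^p a^p b^p, of length 4p+k. Suppose this equals vv. The string starts with a and ends with b, so v does too; thus the boundary between the two copies of v is a b→a transition. There is exactly one such transition, at position 2p+k, so |v| = 2p+k and |vv| = 4p+2k ≠ 4p+k since k ≥ 1. So xy^2z ∉ L.
This is a contradiction; hence L is not regular.

a^{p+k} b^p a^p b^p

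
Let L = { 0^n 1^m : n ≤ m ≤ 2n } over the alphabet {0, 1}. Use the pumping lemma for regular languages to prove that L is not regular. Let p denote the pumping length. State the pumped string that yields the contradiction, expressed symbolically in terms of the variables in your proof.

Assume L is regular. Let p be the pumping length given by the pumping lemma.
Take w = 0^p 1^p ∈ L (since p ≤ p ≤ 2p), with |w| = 2p ≥ p.
Write w = xyz as guaranteed by the lemma, with |xy| ≤ p and |y| ≥ 1.
Since the first p symbols of w are all 0's and |xy| ≤ p, y lies entirely in the leading 0-block: y = 0^k for some k with 1 ≤ k ≤ p.
Pump with i = 2: xy^2z = 0^{p+k} 1^p. Now n = p+k > p = m, so the condition n ≤ m fails. Thus xy^2z ∉ L.
This contradicts the pumping lemma, so L is not regular.

0^{p+k} 1^p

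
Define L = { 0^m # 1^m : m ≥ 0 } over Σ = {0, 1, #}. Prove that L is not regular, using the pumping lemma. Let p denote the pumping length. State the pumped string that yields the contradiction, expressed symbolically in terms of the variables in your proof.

0^{p+k} # 1^p

Assume L is regular. Let p be the pumping length given by the pumping lemma.
Take w = 0^p # 1^p ∈ L with |w| = 2p+1 ≥ p.
Write w = xyz as guaranteed by the lemma, with |xy| ≤ p and y is nonempty.
Because |xy| ≤ p and w begins with p copies of 0, we have y = 0^k with 1 ≤ k ≤ p.
Pump with i = 2: xy^2z = 0^{p+k} # 1^p, which would require p+k = p. But k ≥ 1, so xy^2z ∉ L.
This is a contradiction; hence L is not regular.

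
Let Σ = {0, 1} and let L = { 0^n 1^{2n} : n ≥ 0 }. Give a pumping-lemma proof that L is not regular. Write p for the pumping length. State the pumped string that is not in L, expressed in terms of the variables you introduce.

0^{p+k} 1^{2p}

Suppose for contradiction that L is regular, and let p be the pumping length.
Take w = 0^p 1^{2p}. Then w ∈ L and |w| = 3p ≥ p.
Write w = xyz as guaranteed by the lemma, with |xy| ≤ p and y is nonempty.
The first p characters of w are 0's, so xy (and hence y) consists only of 0's. Write y = 0^k, 1 ≤ k ≤ p.
Pump with i = 2: xy^2z = 0^{p+k} 1^{2p}. For this to lie in L we would need 2p = 2(p+k), which forces k = 0. But k ≥ 1, so xy^2z ∉ L.
This is a contradiction; hence L is not regular.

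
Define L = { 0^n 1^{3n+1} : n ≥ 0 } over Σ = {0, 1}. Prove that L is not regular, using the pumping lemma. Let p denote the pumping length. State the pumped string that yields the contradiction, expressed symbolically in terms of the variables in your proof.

0^{p+k} 1^{3p+1}

Suppose for contradiction that L is regular, and let p be the pumping length.
Choose w = 0^p 1^{3p+1}, which is in L with |w| = 4p+1 ≥ p.
Write w = xyz as guaranteed by the lemma, with |xy| ≤ p and |y| > 0.
The first p characters of w are 0's, so xy (and hence y) consists only of 0's. Write y = 0^k, 1 ≤ k ≤ p.
Pump with i = 2: xy^2z = 0^{p+k} 1^{3p+1}. For this to lie in L we would need 3p+1 = 3(p+k)+1, which forces k = 0. But k ≥ 1, so xy^2z ∉ L.
Contradiction. Therefore L is not regular.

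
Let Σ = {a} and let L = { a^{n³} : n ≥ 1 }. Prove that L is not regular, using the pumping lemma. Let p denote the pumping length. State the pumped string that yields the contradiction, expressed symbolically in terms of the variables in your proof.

Assume L is regular; let p be its pumping constant.
Take w = a^{p³} ∈ L with |w| = p³ ≥ p.
The pumping lemma gives a decomposition w = xyz where |xy| ≤ p and |y| > 0.
Then y = a^k for some k with 1 ≤ k ≤ p.
Pump with i = 2: xy^2z = a^{p³+k}. Since 1 ≤ k ≤ p, p³ < p³+k ≤ p³+p < p³+3p²+3p+1 = (p+1)³, so p³+k is not a perfect cube. So xy^2z ∉ L.
Contradiction. Therefore L is not regular.

a^{p³+k}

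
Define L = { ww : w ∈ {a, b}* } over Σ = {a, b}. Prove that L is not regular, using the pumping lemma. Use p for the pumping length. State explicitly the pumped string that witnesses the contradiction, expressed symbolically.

Toward a contradiction, assume L is regular with pumping length p.
Take w = a^p b^p a^p b^p = uu where u = a^pb^p; then w ∈ L and |w| = 4p ≥ p.
Write w = xyz as guaranteed by the lemma, with |xy| ≤ p and |y| ≥ 1.
Since the first p symbols of w are all a's and |xy| ≤ p, y lies entirely in the leading a-block: y = a^k for some k with 1 ≤ k ≤ p.
Pump with i = 2: xy^2z = a^{p+k} b^p a^p b^p, of length 4p+k. Suppose this equals vv. The string starts with a and ends with b, so v does too; thus the boundary between the two copies of v is a b→a transition. There is exactly one such transition, at position 2p+k, so |v| = 2p+k and |vv| = 4p+2k ≠ 4p+k since k ≥ 1. So xy^2z ∉ L.
This contradicts the pumping lemma, so L is not regular.

a^{p+k} b^p a^p b^p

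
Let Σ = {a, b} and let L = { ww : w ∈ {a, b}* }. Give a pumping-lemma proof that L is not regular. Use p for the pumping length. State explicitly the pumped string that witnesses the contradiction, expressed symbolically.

Assume L is regular. Let p be the pumping length given by the pumping lemma.
Take w = a^p b^p a^p b^p = uu where u = a^pb^p; then w ∈ L and |w| = 4p ≥ p.
The pumping lemma gives a decomposition w = xyz where |xy| ≤ p and |y| > 0.
The first p characters of w are a's, so xy (and hence y) consists only of a's. Write y = a^k, 1 ≤ k ≤ p.
Pump with i = 2: xy^2z = a^{p+k} b^p a^p b^p, of length 4p+k. Suppose this equals vv. The string starts with a and ends with b, so v does too; thus the boundary between the two copies of v is a b→a transition. There is exactly one such transition, at position 2p+k, so |v| = 2p+k and |vv| = 4p+2k ≠ 4p+k since k ≥ 1. So xy^2z ∉ L.
Contradiction. Therefore L is not regular.

a^{p+k} b^p a^p b^p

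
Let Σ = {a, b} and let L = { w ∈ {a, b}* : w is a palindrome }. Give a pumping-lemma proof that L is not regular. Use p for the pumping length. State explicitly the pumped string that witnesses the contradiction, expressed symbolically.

Assume L is regular; let p be its pumping constant.
Take w = a^p b a^p, a palindrome of length 2p+1 ≥ p.
By the pumping lemma, w = xyz with |xy| ≤ p and |y| > 0.
The first p characters of w are a's, so xy (and hence y) consists only of a's. Write y = a^k, 1 ≤ k ≤ p.
Pump with i = 2: xy^2z = a^{p+k} b a^p. Its reverse is a^p b a^{p+k}, which differs from xy^2z since k ≥ 1. So xy^2z is not a palindrome and xy^2z ∉ L.
This contradicts the pumping lemma, so L is not regular.

a^{p+k} b a^p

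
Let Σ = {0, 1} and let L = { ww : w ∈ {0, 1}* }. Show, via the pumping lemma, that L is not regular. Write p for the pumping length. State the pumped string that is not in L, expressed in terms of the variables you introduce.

Assume L is regular. Let p be the pumping length given by the pumping lemma.
Take w = 0^p 1^p 0^p 1^p = uu where u = 0^p1^p; then w ∈ L and |w| = 4p ≥ p.
Write w = xyz as guaranteed by the lemma, with |xy| ≤ p and |y| > 0.
Since the first p symbols of w are all 0's and |xy| ≤ p, y lies entirely in the leading 0-block: y = 0^k for some k with 1 ≤ k ≤ p.
Pump with i = 2: xy^2z = 0^{p+k} 1^p 0^p 1^p, of length 4p+k. Suppose this equals vv. The string starts with 0 and ends with 1, so v does too; thus the boundary between the two copies of v is a 1→0 transition. There is exactly one such transition, at position 2p+k, so |v| = 2p+k and |vv| = 4p+2k ≠ 4p+k since k ≥ 1. So xy^2z ∉ L.
This contradicts the pumping lemma, so L is not regular.

0^{p+k} 1^p 0^p 1^p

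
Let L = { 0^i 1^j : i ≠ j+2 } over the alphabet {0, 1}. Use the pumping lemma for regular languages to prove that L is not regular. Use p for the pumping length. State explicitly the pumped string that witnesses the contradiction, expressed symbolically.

Suppose for contradiction that L is regular, and let p be the pumping length.
Choose w = 0^p 1^{p+p!-2}. Since p ≠ (p+p!-2)+2 = p+p!, w ∈ L; and |w| ≥ p.
By the pumping lemma, w = xyz with |xy| ≤ p and y is nonempty.
Since the first p symbols of w are all 0's and |xy| ≤ p, y lies entirely in the leading 0-block: y = 0^k for some k with 1 ≤ k ≤ p.
Since 1 ≤ k ≤ p, k divides p!; set t = 1 + p!/k. Then xy^t z has p + (p!/k)·k = p + p! copies of 0. Now the 0-count is p+p! and (1-count)+2 = (p+p!-2)+2 = p+p!, so i ≠ j+2 fails. So xy^t z = 0^{p+p!} 1^{p+p!-2} ∉ L.
Contradiction. Therefore L is not regular.

0^{p+p!} 1^{p+p!-2}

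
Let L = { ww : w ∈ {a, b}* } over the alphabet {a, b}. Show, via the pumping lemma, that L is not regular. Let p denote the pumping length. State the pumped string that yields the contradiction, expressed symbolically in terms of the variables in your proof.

a^{p+k} b^p a^p b^p

Suppose for contradiction that L is regular, and let p be the pumping length.
Take w = a^p b^p a^p b^p = uu where u = a^pb^p; then w ∈ L and |w| = 4p ≥ p.
Write w = xyz as guaranteed by the lemma, with |xy| ≤ p and y is nonempty.
Since the first p symbols of w are all a's and |xy| ≤ p, y lies entirely in the leading a-block: y = a^k for some k with 1 ≤ k ≤ p.
Pump with i = 2: xy^2z = a^{p+k} b^p a^p b^p, of length 4p+k. Suppose this equals vv. The string starts with a and ends with b, so v does too; thus the boundary between the two copies of v is a b→a transition. There is exactly one such transition, at position 2p+k, so |v| = 2p+k and |vv| = 4p+2k ≠ 4p+k since k ≥ 1. So xy^2z ∉ L.
Contradiction. Therefore L is not regular.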